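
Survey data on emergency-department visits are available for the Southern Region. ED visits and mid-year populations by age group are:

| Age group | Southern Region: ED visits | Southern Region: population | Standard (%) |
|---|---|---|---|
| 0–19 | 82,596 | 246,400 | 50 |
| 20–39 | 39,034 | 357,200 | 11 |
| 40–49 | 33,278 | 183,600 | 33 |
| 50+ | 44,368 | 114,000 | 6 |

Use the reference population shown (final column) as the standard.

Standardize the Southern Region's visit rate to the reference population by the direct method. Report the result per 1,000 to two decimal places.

262.79

Age-specific rates per 1,000 for the Southern Region: 335.211, 109.278, 181.253, 389.193.
Standard weights: 0.50, 0.11, 0.33, 0.06.
Standardized rate: 0.5000×335.211 + 0.1100×109.278 + 0.3300×181.253 + 0.0600×389.193 = 262.7910 per 1,000.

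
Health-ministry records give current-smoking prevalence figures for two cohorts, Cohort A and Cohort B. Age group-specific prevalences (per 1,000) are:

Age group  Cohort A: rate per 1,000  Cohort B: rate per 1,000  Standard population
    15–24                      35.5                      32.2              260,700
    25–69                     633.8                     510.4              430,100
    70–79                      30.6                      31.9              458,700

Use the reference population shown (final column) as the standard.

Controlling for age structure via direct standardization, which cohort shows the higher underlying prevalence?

Cohort A

Standard total = 1,149,500; weights = 0.2268, 0.3742, 0.3990.
Cohort A: 0.2268×35.5 + 0.3742×633.8 + 0.3990×30.6 = 257.4062 per 1,000.
Cohort B: 0.2268×32.2 + 0.3742×510.4 + 0.3990×31.9 = 211.0049 per 1,000.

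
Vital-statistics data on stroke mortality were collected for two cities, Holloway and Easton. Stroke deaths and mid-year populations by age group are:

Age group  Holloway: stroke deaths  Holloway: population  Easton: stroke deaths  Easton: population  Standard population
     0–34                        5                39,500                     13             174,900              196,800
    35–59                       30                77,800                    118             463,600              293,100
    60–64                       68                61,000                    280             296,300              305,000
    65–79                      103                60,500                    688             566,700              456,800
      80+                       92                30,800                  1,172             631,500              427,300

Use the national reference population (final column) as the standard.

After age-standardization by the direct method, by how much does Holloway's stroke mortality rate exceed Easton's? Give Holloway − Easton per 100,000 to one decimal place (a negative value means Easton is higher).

Age-specific rates per 100,000 for Holloway: 12.66, 38.56, 111.48, 170.25, 298.70.
For Easton: 7.43, 25.45, 94.50, 121.40, 185.59.
Standard total = 1,679,000; weights = 0.1172, 0.1746, 0.1817, 0.2721, 0.2545.
Holloway: 0.1172×12.66 + 0.1746×38.56 + 0.1817×111.48 + 0.2721×170.25 + 0.2545×298.70 = 150.8026 per 100,000.
Easton: 0.1172×7.43 + 0.1746×25.45 + 0.1817×94.50 + 0.2721×121.40 + 0.2545×185.59 = 102.7429 per 100,000.
Difference = 150.8026 − 102.7429 = 48.0596.

48.1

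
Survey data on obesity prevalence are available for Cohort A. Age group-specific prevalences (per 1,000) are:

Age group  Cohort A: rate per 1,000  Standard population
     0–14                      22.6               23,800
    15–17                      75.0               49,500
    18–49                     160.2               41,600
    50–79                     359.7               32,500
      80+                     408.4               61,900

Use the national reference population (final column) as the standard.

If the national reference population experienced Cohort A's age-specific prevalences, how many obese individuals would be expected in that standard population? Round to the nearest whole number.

47885

Expected obese individuals = Σ (standard pop × age-specific rate ÷ 1,000)
= 23,800×22.6/1,000 + 49,500×75.0/1,000 + 41,600×160.2/1,000 + 32,500×359.7/1,000 + 61,900×408.4/1,000
= 537.88 + 3712.50 + 6664.32 + 11690.25 + 25279.96 = 47884.91.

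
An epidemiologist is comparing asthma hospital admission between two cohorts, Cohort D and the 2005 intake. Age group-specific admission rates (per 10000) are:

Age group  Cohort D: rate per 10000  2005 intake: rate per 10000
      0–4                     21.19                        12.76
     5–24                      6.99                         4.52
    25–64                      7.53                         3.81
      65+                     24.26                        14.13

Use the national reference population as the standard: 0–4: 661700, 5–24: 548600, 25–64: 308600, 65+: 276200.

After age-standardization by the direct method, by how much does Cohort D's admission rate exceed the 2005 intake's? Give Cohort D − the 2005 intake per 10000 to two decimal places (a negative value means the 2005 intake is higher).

Standard total = 1795100; weights = 0.3686, 0.3056, 0.1719, 0.1539.
Cohort D: 0.3686×21.19 + 0.3056×6.99 + 0.1719×7.53 + 0.1539×24.26 = 14.9744 per 10000.
The 2005 intake: 0.3686×12.76 + 0.3056×4.52 + 0.1719×3.81 + 0.1539×14.13 = 8.9140 per 10000.
Difference = 14.9744 − 8.9140 = 6.0604.

6.06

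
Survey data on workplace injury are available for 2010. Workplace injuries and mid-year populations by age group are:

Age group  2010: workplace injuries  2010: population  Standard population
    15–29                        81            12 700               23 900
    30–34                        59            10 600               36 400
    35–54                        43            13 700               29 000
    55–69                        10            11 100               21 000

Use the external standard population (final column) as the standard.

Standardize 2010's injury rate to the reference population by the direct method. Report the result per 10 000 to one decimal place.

Age-specific rates per 10 000 for 2010: 63.78, 55.66, 31.39, 9.01.
Standard total = 110 300; weights = 0.2167, 0.3300, 0.2629, 0.1904.
Standardized rate: 0.2167×63.78 + 0.3300×55.66 + 0.2629×31.39 + 0.1904×9.01 = 42.1557 per 10 000.

42.2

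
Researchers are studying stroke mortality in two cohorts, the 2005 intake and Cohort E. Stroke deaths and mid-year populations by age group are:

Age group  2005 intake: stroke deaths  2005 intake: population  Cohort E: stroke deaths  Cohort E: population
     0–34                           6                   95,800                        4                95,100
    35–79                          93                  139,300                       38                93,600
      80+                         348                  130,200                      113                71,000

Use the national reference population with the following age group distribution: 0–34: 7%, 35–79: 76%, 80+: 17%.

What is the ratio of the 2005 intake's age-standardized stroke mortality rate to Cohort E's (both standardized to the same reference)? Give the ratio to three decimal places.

Age-specific rates per 100,000 for the 2005 intake: 6.26, 66.76, 267.28.
For Cohort E: 4.21, 40.60, 159.15.
Standard weights: 0.07, 0.76, 0.17.
The 2005 intake: 0.0700×6.26 + 0.7600×66.76 + 0.1700×267.28 = 96.6156 per 100,000.
Cohort E: 0.0700×4.21 + 0.7600×40.60 + 0.1700×159.15 = 58.2055 per 100,000.
Ratio = 96.6156 ÷ 58.2055 = 1.65991.

1.660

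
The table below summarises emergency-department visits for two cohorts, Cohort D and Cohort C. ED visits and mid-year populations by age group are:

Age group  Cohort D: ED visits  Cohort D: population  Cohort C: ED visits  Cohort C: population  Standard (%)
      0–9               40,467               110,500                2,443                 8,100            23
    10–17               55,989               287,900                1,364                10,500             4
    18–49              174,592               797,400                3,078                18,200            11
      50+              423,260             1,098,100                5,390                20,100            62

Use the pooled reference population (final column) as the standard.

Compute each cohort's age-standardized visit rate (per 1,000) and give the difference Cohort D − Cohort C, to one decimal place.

95.6

Age-specific rates per 1,000 for Cohort D: 366.217, 194.474, 218.952, 385.448.
For Cohort C: 301.605, 129.905, 169.121, 268.159.
Standard weights: 0.23, 0.04, 0.11, 0.62.
Cohort D: 0.2300×366.217 + 0.0400×194.474 + 0.1100×218.952 + 0.6200×385.448 = 355.0711 per 1,000.
Cohort C: 0.2300×301.605 + 0.0400×129.905 + 0.1100×169.121 + 0.6200×268.159 = 259.4273 per 1,000.
Difference = 355.0711 − 259.4273 = 95.6438.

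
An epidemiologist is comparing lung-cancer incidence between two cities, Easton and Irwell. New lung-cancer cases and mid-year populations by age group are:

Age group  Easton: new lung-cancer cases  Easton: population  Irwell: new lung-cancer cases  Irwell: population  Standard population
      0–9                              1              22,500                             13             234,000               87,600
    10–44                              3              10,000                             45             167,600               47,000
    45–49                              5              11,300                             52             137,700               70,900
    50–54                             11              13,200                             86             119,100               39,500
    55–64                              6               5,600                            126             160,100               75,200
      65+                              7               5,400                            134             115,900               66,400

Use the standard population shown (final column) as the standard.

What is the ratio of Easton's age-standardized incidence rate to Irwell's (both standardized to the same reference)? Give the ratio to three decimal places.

1.193

Age-specific rates per 100,000 for Easton: 4.44, 30.00, 44.25, 83.33, 107.14, 129.63.
For Irwell: 5.56, 26.85, 37.76, 72.21, 78.70, 115.62.
Standard total = 386,600; weights = 0.2266, 0.1216, 0.1834, 0.1022, 0.1945, 0.1718.
Easton: 0.2266×4.44 + 0.1216×30.00 + 0.1834×44.25 + 0.1022×83.33 + 0.1945×107.14 + 0.1718×129.63 = 64.3888 per 100,000.
Irwell: 0.2266×5.56 + 0.1216×26.85 + 0.1834×37.76 + 0.1022×72.21 + 0.1945×78.70 + 0.1718×115.62 = 53.9925 per 100,000.
Ratio = 64.3888 ÷ 53.9925 = 1.19255.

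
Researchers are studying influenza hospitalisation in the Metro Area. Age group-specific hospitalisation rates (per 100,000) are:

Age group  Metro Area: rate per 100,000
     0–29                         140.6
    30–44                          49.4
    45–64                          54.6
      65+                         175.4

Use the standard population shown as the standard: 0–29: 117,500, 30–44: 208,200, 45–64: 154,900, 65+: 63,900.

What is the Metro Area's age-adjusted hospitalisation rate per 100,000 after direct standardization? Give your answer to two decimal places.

Standard total = 544,500; weights = 0.2158, 0.3824, 0.2845, 0.1174.
Standardized rate: 0.2158×140.6 + 0.3824×49.4 + 0.2845×54.6 + 0.1174×175.4 = 85.3465 per 100,000.

85.35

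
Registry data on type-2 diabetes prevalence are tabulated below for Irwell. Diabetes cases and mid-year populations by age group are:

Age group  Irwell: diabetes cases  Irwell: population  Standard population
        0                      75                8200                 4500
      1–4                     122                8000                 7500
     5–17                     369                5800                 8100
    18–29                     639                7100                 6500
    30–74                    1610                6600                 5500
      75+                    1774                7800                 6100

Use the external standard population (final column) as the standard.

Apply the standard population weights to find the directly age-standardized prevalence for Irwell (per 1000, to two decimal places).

104.32

Age-specific rates per 1000 for Irwell: 9.146, 15.250, 63.621, 90.000, 243.939, 227.436.
Standard total = 38200; weights = 0.1178, 0.1963, 0.2120, 0.1702, 0.1440, 0.1597.
Standardized rate: 0.1178×9.146 + 0.1963×15.250 + 0.2120×63.621 + 0.1702×90.000 + 0.1440×243.939 + 0.1597×227.436 = 104.3164 per 1000.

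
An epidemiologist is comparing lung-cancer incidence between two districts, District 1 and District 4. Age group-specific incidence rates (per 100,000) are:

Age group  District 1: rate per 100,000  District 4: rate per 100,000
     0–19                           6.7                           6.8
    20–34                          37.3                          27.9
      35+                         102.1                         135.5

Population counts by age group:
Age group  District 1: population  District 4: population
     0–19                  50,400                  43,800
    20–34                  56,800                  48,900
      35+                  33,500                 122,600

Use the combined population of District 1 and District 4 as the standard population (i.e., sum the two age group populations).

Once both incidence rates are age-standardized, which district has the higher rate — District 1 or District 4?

District 4

Combined standard total = 356,000; weights = 0.2646, 0.2969, 0.4385.
District 1: 0.2646×6.7 + 0.2969×37.3 + 0.4385×102.1 = 57.6167 per 100,000.
District 4: 0.2646×6.8 + 0.2969×27.9 + 0.4385×135.5 = 69.4976 per 100,000.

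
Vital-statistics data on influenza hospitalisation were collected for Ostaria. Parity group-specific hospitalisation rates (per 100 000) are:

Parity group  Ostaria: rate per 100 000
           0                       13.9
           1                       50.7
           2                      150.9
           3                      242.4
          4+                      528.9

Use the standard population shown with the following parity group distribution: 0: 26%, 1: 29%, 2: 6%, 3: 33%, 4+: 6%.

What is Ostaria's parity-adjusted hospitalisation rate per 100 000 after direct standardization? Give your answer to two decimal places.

Standard weights: 0.26, 0.29, 0.06, 0.33, 0.06.
Standardized rate: 0.2600×13.9 + 0.2900×50.7 + 0.0600×150.9 + 0.3300×242.4 + 0.0600×528.9 = 139.0970 per 100 000.

139.10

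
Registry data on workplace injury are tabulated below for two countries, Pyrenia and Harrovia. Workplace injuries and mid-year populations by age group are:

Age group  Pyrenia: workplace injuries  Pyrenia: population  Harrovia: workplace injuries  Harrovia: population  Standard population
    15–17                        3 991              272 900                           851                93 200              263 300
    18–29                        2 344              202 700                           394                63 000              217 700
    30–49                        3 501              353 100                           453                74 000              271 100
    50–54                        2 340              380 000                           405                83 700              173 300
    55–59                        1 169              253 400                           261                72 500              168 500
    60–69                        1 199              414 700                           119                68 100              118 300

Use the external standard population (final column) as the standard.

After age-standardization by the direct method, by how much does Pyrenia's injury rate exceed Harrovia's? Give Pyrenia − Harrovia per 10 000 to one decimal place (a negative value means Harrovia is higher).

34.4

Age-specific rates per 10 000 for Pyrenia: 146.24, 115.64, 99.15, 61.58, 46.13, 28.91.
For Harrovia: 91.31, 62.54, 61.22, 48.39, 36.00, 17.47.
Standard total = 1 212 200; weights = 0.2172, 0.1796, 0.2236, 0.1430, 0.1390, 0.0976.
Pyrenia: 0.2172×146.24 + 0.1796×115.64 + 0.2236×99.15 + 0.1430×61.58 + 0.1390×46.13 + 0.0976×28.91 = 92.7451 per 10 000.
Harrovia: 0.2172×91.31 + 0.1796×62.54 + 0.2236×61.22 + 0.1430×48.39 + 0.1390×36.00 + 0.0976×17.47 = 58.3822 per 10 000.
Difference = 92.7451 − 58.3822 = 34.3629.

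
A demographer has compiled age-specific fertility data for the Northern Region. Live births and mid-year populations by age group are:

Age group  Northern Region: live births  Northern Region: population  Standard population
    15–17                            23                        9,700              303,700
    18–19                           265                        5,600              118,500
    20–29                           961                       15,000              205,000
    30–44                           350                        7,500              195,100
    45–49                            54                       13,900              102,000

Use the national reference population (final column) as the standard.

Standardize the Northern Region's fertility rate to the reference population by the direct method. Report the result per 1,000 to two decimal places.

31.33

Age-specific rates per 1,000 for the Northern Region: 2.371, 47.321, 64.067, 46.667, 3.885.
Standard total = 924,300; weights = 0.3286, 0.1282, 0.2218, 0.2111, 0.1104.
Standardized rate: 0.3286×2.371 + 0.1282×47.321 + 0.2218×64.067 + 0.2111×46.667 + 0.1104×3.885 = 31.3343 per 1,000.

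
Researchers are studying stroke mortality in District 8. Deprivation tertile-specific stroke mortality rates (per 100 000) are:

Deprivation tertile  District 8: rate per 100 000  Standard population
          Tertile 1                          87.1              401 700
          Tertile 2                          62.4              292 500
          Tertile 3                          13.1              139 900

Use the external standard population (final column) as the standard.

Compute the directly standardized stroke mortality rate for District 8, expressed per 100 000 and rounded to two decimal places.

66.03

Standard total = 834 100; weights = 0.4816, 0.3507, 0.1677.
Standardized rate: 0.4816×87.1 + 0.3507×62.4 + 0.1677×13.1 = 66.0266 per 100 000.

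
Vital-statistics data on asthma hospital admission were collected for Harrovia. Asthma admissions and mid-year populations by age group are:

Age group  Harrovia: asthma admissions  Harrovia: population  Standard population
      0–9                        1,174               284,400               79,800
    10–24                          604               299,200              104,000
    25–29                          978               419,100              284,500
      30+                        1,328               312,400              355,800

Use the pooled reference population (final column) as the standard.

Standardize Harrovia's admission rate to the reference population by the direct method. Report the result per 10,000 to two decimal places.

32.95

Age-specific rates per 10,000 for Harrovia: 41.28, 20.19, 23.34, 42.51.
Standard total = 824,100; weights = 0.0968, 0.1262, 0.3452, 0.4317.
Standardized rate: 0.0968×41.28 + 0.1262×20.19 + 0.3452×23.34 + 0.4317×42.51 = 32.9542 per 10,000.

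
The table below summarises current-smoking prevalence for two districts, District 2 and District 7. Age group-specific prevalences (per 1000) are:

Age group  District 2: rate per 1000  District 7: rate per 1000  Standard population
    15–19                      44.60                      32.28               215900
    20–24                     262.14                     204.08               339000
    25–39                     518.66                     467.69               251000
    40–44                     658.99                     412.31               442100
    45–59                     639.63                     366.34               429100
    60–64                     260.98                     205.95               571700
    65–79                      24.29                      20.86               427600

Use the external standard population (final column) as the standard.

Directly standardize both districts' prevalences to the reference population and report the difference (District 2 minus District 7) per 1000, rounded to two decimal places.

Standard total = 2676400; weights = 0.0807, 0.1267, 0.0938, 0.1652, 0.1603, 0.2136, 0.1598.
District 2: 0.0807×44.60 + 0.1267×262.14 + 0.0938×518.66 + 0.1652×658.99 + 0.1603×639.63 + 0.2136×260.98 + 0.1598×24.29 = 356.4757 per 1000.
District 7: 0.0807×32.28 + 0.1267×204.08 + 0.0938×467.69 + 0.1652×412.31 + 0.1603×366.34 + 0.2136×205.95 + 0.1598×20.86 = 246.4813 per 1000.
Difference = 356.4757 − 246.4813 = 109.9944.

109.99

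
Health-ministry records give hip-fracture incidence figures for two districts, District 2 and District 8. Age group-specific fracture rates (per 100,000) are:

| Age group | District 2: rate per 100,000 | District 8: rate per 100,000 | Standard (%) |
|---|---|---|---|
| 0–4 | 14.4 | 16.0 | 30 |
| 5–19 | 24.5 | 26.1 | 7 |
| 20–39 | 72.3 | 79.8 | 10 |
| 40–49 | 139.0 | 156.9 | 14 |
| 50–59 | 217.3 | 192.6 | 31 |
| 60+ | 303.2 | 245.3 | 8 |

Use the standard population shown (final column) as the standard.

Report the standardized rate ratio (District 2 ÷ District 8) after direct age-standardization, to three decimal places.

1.073

Standard weights: 0.30, 0.07, 0.10, 0.14, 0.31, 0.08.
District 2: 0.3000×14.4 + 0.0700×24.5 + 0.1000×72.3 + 0.1400×139.0 + 0.3100×217.3 + 0.0800×303.2 = 124.3440 per 100,000.
District 8: 0.3000×16.0 + 0.0700×26.1 + 0.1000×79.8 + 0.1400×156.9 + 0.3100×192.6 + 0.0800×245.3 = 115.9030 per 100,000.
Ratio = 124.3440 ÷ 115.9030 = 1.07283.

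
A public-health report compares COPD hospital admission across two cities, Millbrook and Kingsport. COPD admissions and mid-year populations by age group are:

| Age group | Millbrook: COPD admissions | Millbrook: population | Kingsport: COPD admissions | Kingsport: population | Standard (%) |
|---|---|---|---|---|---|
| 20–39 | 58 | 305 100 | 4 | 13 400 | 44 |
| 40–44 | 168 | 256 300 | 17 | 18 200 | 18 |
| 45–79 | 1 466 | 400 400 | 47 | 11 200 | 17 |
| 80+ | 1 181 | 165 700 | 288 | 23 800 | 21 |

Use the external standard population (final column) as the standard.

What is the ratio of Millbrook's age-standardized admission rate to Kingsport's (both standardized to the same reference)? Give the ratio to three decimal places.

0.653

Age-specific rates per 10 000 for Millbrook: 1.90, 6.55, 36.61, 71.27.
For Kingsport: 2.99, 9.34, 41.96, 121.01.
Standard weights: 0.44, 0.18, 0.17, 0.21.
Millbrook: 0.4400×1.90 + 0.1800×6.55 + 0.1700×36.61 + 0.2100×71.27 = 23.2080 per 10 000.
Kingsport: 0.4400×2.99 + 0.1800×9.34 + 0.1700×41.96 + 0.2100×121.01 = 35.5404 per 10 000.
Ratio = 23.2080 ÷ 35.5404 = 0.65300.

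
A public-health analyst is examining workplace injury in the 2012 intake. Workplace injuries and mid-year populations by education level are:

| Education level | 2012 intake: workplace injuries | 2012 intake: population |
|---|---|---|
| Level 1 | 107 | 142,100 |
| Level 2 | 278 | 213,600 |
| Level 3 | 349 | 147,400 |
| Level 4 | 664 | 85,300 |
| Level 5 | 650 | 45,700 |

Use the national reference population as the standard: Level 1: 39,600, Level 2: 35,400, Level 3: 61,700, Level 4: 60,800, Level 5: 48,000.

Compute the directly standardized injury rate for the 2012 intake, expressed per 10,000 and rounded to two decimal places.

Education-specific rates per 10,000 for the 2012 intake: 7.53, 13.01, 23.68, 77.84, 142.23.
Standard total = 245,500; weights = 0.1613, 0.1442, 0.2513, 0.2477, 0.1955.
Standardized rate: 0.1613×7.53 + 0.1442×13.01 + 0.2513×23.68 + 0.2477×77.84 + 0.1955×142.23 = 56.1294 per 10,000.

56.13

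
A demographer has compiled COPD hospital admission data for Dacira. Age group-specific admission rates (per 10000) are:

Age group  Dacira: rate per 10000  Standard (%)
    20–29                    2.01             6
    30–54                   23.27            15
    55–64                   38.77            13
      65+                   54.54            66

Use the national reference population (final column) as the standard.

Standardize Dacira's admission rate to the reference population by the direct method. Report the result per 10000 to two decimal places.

44.65

Standard weights: 0.06, 0.15, 0.13, 0.66.
Standardized rate: 0.0600×2.01 + 0.1500×23.27 + 0.1300×38.77 + 0.6600×54.54 = 44.6476 per 10000.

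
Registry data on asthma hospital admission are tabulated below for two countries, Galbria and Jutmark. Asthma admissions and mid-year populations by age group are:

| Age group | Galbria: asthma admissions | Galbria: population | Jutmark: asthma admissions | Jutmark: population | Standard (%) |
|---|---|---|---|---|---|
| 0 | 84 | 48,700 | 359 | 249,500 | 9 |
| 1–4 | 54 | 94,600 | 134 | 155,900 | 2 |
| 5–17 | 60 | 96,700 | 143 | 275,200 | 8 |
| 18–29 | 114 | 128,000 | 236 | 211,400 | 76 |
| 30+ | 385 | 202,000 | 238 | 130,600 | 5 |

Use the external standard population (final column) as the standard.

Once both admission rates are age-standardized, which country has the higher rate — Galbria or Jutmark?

Jutmark

Age-specific rates per 10,000 for Galbria: 17.25, 5.71, 6.20, 8.91, 19.06.
For Jutmark: 14.39, 8.60, 5.20, 11.16, 18.22.
Standard weights: 0.09, 0.02, 0.08, 0.76, 0.05.
Galbria: 0.0900×17.25 + 0.0200×5.71 + 0.0800×6.20 + 0.7600×8.91 + 0.0500×19.06 = 9.8846 per 10,000.
Jutmark: 0.0900×14.39 + 0.0200×8.60 + 0.0800×5.20 + 0.7600×11.16 + 0.0500×18.22 = 11.2782 per 10,000.
The crude rates (12.23 vs 10.85) would put Galbria higher, but that reflects its age composition; once standardized to a common age structure, Jutmark has the higher underlying rate.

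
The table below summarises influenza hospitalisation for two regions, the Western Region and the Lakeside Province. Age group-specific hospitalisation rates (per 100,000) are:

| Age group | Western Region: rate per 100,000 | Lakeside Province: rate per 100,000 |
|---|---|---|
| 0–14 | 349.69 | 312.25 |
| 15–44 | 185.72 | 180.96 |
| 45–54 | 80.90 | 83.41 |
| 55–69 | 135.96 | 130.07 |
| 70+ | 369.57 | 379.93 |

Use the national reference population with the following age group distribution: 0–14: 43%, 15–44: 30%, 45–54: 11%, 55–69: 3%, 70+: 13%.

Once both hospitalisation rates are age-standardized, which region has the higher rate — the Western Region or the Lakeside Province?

Western Region

Standard weights: 0.43, 0.30, 0.11, 0.03, 0.13.
The Western Region: 0.4300×349.69 + 0.3000×185.72 + 0.1100×80.90 + 0.0300×135.96 + 0.1300×369.57 = 267.1046 per 100,000.
The Lakeside Province: 0.4300×312.25 + 0.3000×180.96 + 0.1100×83.41 + 0.0300×130.07 + 0.1300×379.93 = 251.0236 per 100,000.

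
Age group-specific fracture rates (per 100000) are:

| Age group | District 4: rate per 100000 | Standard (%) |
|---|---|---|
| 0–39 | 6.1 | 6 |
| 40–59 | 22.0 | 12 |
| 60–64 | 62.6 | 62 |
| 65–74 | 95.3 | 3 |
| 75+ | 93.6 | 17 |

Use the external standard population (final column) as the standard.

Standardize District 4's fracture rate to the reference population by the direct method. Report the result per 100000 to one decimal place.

Standard weights: 0.06, 0.12, 0.62, 0.03, 0.17.
Standardized rate: 0.0600×6.1 + 0.1200×22.0 + 0.6200×62.6 + 0.0300×95.3 + 0.1700×93.6 = 60.5890 per 100000.

60.6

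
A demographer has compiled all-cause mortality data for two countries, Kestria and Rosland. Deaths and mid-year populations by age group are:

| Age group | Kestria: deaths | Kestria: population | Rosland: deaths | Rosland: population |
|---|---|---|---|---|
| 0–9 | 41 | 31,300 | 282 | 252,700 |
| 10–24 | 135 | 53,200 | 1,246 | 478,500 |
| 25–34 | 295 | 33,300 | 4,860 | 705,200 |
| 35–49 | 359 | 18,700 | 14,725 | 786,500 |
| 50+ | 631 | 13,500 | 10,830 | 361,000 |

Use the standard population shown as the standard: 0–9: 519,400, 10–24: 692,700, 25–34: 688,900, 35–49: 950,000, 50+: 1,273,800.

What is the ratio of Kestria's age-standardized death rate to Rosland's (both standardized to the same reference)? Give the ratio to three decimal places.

1.367

Age-specific rates per 100,000 for Kestria: 130.99, 253.76, 885.89, 1919.79, 4674.07.
For Rosland: 111.59, 260.40, 689.17, 1872.22, 3000.00.
Standard total = 4,124,800; weights = 0.1259, 0.1679, 0.1670, 0.2303, 0.3088.
Kestria: 0.1259×130.99 + 0.1679×253.76 + 0.1670×885.89 + 0.2303×1919.79 + 0.3088×4674.07 = 2092.6432 per 100,000.
Rosland: 0.1259×111.59 + 0.1679×260.40 + 0.1670×689.17 + 0.2303×1872.22 + 0.3088×3000.00 = 1530.5260 per 100,000.
Ratio = 2092.6432 ÷ 1530.5260 = 1.36727.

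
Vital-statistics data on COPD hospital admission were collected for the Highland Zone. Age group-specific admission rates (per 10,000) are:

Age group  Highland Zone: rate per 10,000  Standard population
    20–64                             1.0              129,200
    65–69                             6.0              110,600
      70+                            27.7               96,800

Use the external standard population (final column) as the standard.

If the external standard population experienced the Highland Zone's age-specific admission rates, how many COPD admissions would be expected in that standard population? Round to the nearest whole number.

347

Expected COPD admissions = Σ (standard pop × age-specific rate ÷ 10,000)
= 129,200×1.0/10,000 + 110,600×6.0/10,000 + 96,800×27.7/10,000
= 12.92 + 66.36 + 268.14 = 347.42.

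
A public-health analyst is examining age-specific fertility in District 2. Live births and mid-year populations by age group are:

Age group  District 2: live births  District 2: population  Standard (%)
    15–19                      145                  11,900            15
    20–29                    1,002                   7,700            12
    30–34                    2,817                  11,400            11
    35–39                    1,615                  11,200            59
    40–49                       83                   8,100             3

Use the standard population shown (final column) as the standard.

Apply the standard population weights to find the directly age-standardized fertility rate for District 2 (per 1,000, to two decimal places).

Age-specific rates per 1,000 for District 2: 12.185, 130.130, 247.105, 144.196, 10.247.
Standard weights: 0.15, 0.12, 0.11, 0.59, 0.03.
Standardized rate: 0.1500×12.185 + 0.1200×130.130 + 0.1100×247.105 + 0.5900×144.196 + 0.0300×10.247 = 130.0082 per 1,000.

130.01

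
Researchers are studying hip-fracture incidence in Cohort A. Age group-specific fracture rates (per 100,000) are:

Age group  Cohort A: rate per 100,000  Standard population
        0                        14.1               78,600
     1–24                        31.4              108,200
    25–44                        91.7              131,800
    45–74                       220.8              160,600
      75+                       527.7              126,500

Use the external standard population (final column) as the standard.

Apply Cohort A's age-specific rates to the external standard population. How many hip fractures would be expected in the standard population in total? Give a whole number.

Expected hip fractures = Σ (standard pop × age-specific rate ÷ 100,000)
= 78,600×14.1/100,000 + 108,200×31.4/100,000 + 131,800×91.7/100,000 + 160,600×220.8/100,000 + 126,500×527.7/100,000
= 11.08 + 33.97 + 120.86 + 354.60 + 667.54 = 1188.06.

1188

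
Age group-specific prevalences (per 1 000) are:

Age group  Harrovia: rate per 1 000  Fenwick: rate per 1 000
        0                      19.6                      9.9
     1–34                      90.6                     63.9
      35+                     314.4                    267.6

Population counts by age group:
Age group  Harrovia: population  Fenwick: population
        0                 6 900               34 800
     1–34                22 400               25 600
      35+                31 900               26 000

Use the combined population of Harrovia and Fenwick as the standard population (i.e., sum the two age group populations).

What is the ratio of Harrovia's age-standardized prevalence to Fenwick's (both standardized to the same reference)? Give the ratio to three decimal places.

Combined standard total = 147 600; weights = 0.2825, 0.3252, 0.3923.
Harrovia: 0.2825×19.6 + 0.3252×90.6 + 0.3923×314.4 = 158.3325 per 1 000.
Fenwick: 0.2825×9.9 + 0.3252×63.9 + 0.3923×267.6 = 128.5506 per 1 000.
Ratio = 158.3325 ÷ 128.5506 = 1.23167.

1.232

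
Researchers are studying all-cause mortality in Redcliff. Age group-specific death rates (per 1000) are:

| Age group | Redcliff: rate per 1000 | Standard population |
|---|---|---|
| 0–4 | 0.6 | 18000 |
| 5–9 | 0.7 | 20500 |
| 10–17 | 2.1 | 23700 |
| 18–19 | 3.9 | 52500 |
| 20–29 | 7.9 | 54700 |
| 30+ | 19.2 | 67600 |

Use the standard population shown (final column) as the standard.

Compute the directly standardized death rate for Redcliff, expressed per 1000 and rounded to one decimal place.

8.5

Standard total = 237000; weights = 0.0759, 0.0865, 0.1000, 0.2215, 0.2308, 0.2852.
Standardized rate: 0.0759×0.6 + 0.0865×0.7 + 0.1000×2.1 + 0.2215×3.9 + 0.2308×7.9 + 0.2852×19.2 = 8.4798 per 1000.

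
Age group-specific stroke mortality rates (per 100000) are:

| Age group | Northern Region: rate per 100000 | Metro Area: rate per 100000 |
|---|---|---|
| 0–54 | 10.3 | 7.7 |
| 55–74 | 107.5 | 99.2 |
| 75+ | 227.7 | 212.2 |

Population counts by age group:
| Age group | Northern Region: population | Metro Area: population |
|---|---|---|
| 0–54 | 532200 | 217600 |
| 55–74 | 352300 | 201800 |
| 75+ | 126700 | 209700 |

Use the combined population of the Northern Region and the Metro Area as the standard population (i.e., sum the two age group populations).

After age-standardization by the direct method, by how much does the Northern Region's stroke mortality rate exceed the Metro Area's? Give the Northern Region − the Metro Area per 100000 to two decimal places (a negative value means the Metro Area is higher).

7.17

Combined standard total = 1640300; weights = 0.4571, 0.3378, 0.2051.
The Northern Region: 0.4571×10.3 + 0.3378×107.5 + 0.2051×227.7 = 87.7199 per 100000.
The Metro Area: 0.4571×7.7 + 0.3378×99.2 + 0.2051×212.2 = 80.5488 per 100000.
Difference = 87.7199 − 80.5488 = 7.1711.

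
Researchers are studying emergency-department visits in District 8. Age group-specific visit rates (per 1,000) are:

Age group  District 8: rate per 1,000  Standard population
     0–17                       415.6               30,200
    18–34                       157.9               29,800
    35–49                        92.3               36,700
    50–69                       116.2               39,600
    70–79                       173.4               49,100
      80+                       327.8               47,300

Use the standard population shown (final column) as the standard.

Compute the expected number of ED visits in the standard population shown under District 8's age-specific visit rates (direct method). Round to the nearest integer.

Expected ED visits = Σ (standard pop × age-specific rate ÷ 1,000)
= 30,200×415.6/1,000 + 29,800×157.9/1,000 + 36,700×92.3/1,000 + 39,600×116.2/1,000 + 49,100×173.4/1,000 + 47,300×327.8/1,000
= 12551.12 + 4705.42 + 3387.41 + 4601.52 + 8513.94 + 15504.94 = 49264.35.

49264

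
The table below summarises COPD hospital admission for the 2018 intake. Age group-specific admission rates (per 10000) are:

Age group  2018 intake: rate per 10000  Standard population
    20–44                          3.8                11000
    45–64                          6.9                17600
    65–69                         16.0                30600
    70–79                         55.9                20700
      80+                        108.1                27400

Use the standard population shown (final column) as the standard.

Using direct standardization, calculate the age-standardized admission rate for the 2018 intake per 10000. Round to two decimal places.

Standard total = 107300; weights = 0.1025, 0.1640, 0.2852, 0.1929, 0.2554.
Standardized rate: 0.1025×3.8 + 0.1640×6.9 + 0.2852×16.0 + 0.1929×55.9 + 0.2554×108.1 = 44.4726 per 10000.

44.47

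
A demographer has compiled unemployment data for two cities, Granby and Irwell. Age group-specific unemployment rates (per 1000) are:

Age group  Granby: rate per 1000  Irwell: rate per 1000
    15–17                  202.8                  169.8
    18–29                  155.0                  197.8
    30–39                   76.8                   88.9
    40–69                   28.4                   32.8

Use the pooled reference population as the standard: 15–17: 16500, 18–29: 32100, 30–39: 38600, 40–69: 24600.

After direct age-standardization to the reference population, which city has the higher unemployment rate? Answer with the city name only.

Irwell

Standard total = 111800; weights = 0.1476, 0.2871, 0.3453, 0.2200.
Granby: 0.1476×202.8 + 0.2871×155.0 + 0.3453×76.8 + 0.2200×28.4 = 107.1987 per 1000.
Irwell: 0.1476×169.8 + 0.2871×197.8 + 0.3453×88.9 + 0.2200×32.8 = 119.7630 per 1000.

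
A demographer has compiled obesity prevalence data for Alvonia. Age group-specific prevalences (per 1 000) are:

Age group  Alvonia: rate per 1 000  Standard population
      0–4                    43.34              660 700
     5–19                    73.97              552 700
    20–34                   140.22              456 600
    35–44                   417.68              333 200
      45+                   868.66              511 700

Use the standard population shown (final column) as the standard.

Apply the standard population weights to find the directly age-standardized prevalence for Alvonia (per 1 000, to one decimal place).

Standard total = 2 514 900; weights = 0.2627, 0.2198, 0.1816, 0.1325, 0.2035.
Standardized rate: 0.2627×43.34 + 0.2198×73.97 + 0.1816×140.22 + 0.1325×417.68 + 0.2035×868.66 = 285.1830 per 1 000.

285.2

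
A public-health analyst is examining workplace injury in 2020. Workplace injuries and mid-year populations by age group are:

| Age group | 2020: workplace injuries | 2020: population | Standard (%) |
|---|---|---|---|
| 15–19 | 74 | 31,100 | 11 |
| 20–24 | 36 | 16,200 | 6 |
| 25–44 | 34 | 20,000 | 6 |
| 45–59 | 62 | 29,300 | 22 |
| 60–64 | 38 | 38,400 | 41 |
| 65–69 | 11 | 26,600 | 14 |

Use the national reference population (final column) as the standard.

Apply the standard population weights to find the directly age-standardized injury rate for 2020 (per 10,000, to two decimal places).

14.26

Age-specific rates per 10,000 for 2020: 23.79, 22.22, 17.00, 21.16, 9.90, 4.14.
Standard weights: 0.11, 0.06, 0.06, 0.22, 0.41, 0.14.
Standardized rate: 0.1100×23.79 + 0.0600×22.22 + 0.0600×17.00 + 0.2200×21.16 + 0.4100×9.90 + 0.1400×4.14 = 14.2622 per 10,000.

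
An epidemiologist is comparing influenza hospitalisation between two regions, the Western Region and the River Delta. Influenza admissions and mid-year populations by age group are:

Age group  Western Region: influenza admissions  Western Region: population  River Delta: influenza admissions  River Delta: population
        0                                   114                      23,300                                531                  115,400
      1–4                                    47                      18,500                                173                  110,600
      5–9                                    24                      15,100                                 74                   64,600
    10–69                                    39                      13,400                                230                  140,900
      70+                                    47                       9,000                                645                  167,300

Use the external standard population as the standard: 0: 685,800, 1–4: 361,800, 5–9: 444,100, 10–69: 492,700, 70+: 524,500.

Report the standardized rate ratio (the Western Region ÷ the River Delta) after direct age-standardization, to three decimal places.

1.297

Age-specific rates per 100,000 for the Western Region: 489.27, 254.05, 158.94, 291.04, 522.22.
For the River Delta: 460.14, 156.42, 114.55, 163.24, 385.53.
Standard total = 2,508,900; weights = 0.2733, 0.1442, 0.1770, 0.1964, 0.2091.
The Western Region: 0.2733×489.27 + 0.1442×254.05 + 0.1770×158.94 + 0.1964×291.04 + 0.2091×522.22 = 364.8400 per 100,000.
The River Delta: 0.2733×460.14 + 0.1442×156.42 + 0.1770×114.55 + 0.1964×163.24 + 0.2091×385.53 = 281.2657 per 100,000.
Ratio = 364.8400 ÷ 281.2657 = 1.29714.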